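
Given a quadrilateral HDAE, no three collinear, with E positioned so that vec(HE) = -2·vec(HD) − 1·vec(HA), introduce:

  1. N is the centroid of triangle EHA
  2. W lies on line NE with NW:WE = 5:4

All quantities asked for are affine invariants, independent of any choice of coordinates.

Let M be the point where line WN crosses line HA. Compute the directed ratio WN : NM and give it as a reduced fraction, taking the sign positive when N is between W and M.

Choose coordinates H = (0, 0), D = (1, 0), A = (0, 1), E = (-2, -1).
1. N is the centroid of triangle EHA ⇒ N = (-2/3, 0)
2. W lies on line NE with NW:WE = 5:4 ⇒ W = (-38/27, -5/9)
line WN meets HA at M = (0, 1/2)
N = W + t·(M−W) with t = 10/19, so WN:NM = 10/19:9/19

WN:NM = 10/9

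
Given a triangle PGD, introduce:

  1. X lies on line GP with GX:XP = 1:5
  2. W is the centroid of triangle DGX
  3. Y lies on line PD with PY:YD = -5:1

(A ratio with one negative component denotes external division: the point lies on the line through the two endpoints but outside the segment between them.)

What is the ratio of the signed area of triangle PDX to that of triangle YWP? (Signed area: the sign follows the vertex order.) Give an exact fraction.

[PDX]:[YWP] = 12/11

Work in coordinates with P = (0, 0), G = (1, 0), D = (0, 1).
1. X lies on line GP with GX:XP = 1:5 ⇒ X = (5/6, 0)
2. W is the centroid of triangle DGX ⇒ W = (11/18, 1/3)
3. Y lies on line PD with PY:YD = -5:1 ⇒ Y = (0, 5/4)
2·[PDX] = -5/6, 2·[YWP] = -55/72
[PDX]:[YWP] = -5/6:-55/72 = 12/11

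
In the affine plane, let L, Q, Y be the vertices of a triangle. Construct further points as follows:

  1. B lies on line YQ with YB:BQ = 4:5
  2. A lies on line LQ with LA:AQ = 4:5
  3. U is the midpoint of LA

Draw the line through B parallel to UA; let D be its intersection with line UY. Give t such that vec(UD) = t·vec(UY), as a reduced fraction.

t = 5/9

Work in coordinates with L = (0, 0), Q = (1, 0), Y = (0, 1).
1. B lies on line YQ with YB:BQ = 4:5 ⇒ B = (4/9, 5/9)
2. A lies on line LQ with LA:AQ = 4:5 ⇒ A = (4/9, 0)
3. U is the midpoint of LA ⇒ U = (2/9, 0)
through B parallel to UA: direction (2/9, 0); meets UY at D = (8/81, 5/9)
D = U + t·(Y−U) with t = 5/9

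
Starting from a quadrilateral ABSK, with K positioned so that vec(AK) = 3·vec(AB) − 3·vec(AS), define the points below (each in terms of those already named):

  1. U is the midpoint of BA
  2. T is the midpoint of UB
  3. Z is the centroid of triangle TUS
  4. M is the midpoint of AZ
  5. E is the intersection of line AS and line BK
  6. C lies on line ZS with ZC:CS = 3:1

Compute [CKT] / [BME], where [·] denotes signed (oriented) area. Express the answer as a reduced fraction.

[CKT]:[BME] = -3/49

Assign A = (0, 0), B = (1, 0), S = (0, 1), K = (3, -3) — the answer is frame-independent, so this choice is without loss of generality.
1. U is the midpoint of BA ⇒ U = (1/2, 0)
2. T is the midpoint of UB ⇒ T = (3/4, 0)
3. Z is the centroid of triangle TUS ⇒ Z = (5/12, 1/3)
4. M is the midpoint of AZ ⇒ M = (5/24, 1/6)
5. E is the intersection of line AS and line BK ⇒ E = (0, 3/2)
6. C lies on line ZS with ZC:CS = 3:1 ⇒ C = (5/48, 5/6)
2·[CKT] = 1/16, 2·[BME] = -49/48
[CKT]:[BME] = 1/16:-49/48 = -3/49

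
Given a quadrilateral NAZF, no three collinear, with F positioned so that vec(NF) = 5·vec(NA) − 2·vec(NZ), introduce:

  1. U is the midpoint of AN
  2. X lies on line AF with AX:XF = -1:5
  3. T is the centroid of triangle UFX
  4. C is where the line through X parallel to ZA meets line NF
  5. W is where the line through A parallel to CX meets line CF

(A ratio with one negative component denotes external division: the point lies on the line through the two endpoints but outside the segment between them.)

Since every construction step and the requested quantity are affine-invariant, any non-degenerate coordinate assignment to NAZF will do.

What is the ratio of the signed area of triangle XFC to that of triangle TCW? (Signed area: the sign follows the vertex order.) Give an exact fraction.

[XFC]:[TCW] = -75/7

Set N = (0, 0), A = (1, 0), Z = (0, 1), F = (5, -2); any affine frame gives the same invariant.
1. U is the midpoint of AN ⇒ U = (1/2, 0)
2. X lies on line AF with AX:XF = -1:5 ⇒ X = (0, 1/2)
3. T is the centroid of triangle UFX ⇒ T = (11/6, -1/2)
4. C is where the line through X parallel to ZA meets line NF ⇒ C = (5/6, -1/3)
5. W is where the line through A parallel to CX meets line CF ⇒ W = (5/3, -2/3)
2·[XFC] = -25/12, 2·[TCW] = 7/36
[XFC]:[TCW] = -25/12:7/36 = -75/7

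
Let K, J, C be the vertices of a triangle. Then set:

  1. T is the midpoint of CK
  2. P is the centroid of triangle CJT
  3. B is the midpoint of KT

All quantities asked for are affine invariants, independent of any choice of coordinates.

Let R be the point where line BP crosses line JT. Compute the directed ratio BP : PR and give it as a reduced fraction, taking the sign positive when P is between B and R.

BP:PR = -5/2

Work in coordinates with K = (0, 0), J = (1, 0), C = (0, 1).
1. T is the midpoint of CK ⇒ T = (0, 1/2)
2. P is the centroid of triangle CJT ⇒ P = (1/3, 1/2)
3. B is the midpoint of KT ⇒ B = (0, 1/4)
line BP meets JT at R = (1/5, 2/5)
P = B + t·(R−B) with t = 5/3, so BP:PR = 5/3:-2/3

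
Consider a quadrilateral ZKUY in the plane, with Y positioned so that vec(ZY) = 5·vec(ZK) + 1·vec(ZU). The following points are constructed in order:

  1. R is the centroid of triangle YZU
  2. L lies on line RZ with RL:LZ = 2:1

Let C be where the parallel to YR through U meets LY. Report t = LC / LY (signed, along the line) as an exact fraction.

t = 5/2

Assign Z = (0, 0), K = (1, 0), U = (0, 1), Y = (5, 1) — the answer is frame-independent, so this choice is without loss of generality.
1. R is the centroid of triangle YZU ⇒ R = (5/3, 2/3)
2. L lies on line RZ with RL:LZ = 2:1 ⇒ L = (5/9, 2/9)
through U parallel to YR: direction (-10/3, -1/3); meets LY at C = (35/3, 13/6)
C = L + t·(Y−L) with t = 5/2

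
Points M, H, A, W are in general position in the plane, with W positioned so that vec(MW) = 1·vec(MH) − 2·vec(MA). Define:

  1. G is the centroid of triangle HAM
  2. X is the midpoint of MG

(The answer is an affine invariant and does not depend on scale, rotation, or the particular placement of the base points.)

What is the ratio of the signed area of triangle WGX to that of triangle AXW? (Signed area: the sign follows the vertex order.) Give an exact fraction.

Assign M = (0, 0), H = (1, 0), A = (0, 1), W = (1, -2) — the answer is frame-independent, so this choice is without loss of generality.
1. G is the centroid of triangle HAM ⇒ G = (1/3, 1/3)
2. X is the midpoint of MG ⇒ X = (1/6, 1/6)
2·[WGX] = 1/2, 2·[AXW] = 1/3
[WGX]:[AXW] = 1/2:1/3 = 3/2

[WGX]:[AXW] = 3/2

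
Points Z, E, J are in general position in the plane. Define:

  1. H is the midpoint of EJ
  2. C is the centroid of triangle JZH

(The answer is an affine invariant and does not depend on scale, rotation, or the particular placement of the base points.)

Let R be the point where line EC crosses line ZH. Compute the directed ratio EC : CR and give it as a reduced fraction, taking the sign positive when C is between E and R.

Assign Z = (0, 0), E = (1, 0), J = (0, 1) — the answer is frame-independent, so this choice is without loss of generality.
1. H is the midpoint of EJ ⇒ H = (1/2, 1/2)
2. C is the centroid of triangle JZH ⇒ C = (1/6, 1/2)
line EC meets ZH at R = (3/8, 3/8)
C = E + t·(R−E) with t = 4/3, so EC:CR = 4/3:-1/3

EC:CR = -4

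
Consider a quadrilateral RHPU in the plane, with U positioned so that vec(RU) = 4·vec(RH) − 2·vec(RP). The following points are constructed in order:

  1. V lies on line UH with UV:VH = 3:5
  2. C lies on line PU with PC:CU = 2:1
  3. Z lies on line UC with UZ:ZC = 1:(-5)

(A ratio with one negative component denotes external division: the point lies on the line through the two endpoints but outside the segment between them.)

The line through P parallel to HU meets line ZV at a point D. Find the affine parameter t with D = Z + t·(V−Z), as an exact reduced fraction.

Choose coordinates R = (0, 0), H = (1, 0), P = (0, 1), U = (4, -2).
1. V lies on line UH with UV:VH = 3:5 ⇒ V = (23/8, -5/4)
2. C lies on line PU with PC:CU = 2:1 ⇒ C = (8/3, -1)
3. Z lies on line UC with UZ:ZC = 1:(-5) ⇒ Z = (13/3, -9/4)
through P parallel to HU: direction (3, -2); meets ZV at D = (-117/8, 43/4)
D = Z + t·(V−Z) with t = 13

t = 13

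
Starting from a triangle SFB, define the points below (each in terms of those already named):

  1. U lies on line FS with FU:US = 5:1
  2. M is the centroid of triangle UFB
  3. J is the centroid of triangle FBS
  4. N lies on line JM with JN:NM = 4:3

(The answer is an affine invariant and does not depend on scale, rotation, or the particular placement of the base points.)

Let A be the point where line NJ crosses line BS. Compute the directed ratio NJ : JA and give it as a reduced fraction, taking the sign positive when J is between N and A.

NJ:JA = 2/21

Choose coordinates S = (0, 0), F = (1, 0), B = (0, 1).
1. U lies on line FS with FU:US = 5:1 ⇒ U = (1/6, 0)
2. M is the centroid of triangle UFB ⇒ M = (7/18, 1/3)
3. J is the centroid of triangle FBS ⇒ J = (1/3, 1/3)
4. N lies on line JM with JN:NM = 4:3 ⇒ N = (23/63, 1/3)
line NJ meets BS at A = (0, 1/3)
J = N + t·(A−N) with t = 2/23, so NJ:JA = 2/23:21/23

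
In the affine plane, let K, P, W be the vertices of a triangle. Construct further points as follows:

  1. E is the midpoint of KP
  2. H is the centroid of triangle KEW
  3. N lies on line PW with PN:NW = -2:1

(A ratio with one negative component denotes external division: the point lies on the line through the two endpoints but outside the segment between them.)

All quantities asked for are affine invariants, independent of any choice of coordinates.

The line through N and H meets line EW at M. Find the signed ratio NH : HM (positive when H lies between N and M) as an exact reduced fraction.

NH:HM = 2

Work in coordinates with K = (0, 0), P = (1, 0), W = (0, 1).
1. E is the midpoint of KP ⇒ E = (1/2, 0)
2. H is the centroid of triangle KEW ⇒ H = (1/6, 1/3)
3. N lies on line PW with PN:NW = -2:1 ⇒ N = (-1, 2)
line NH meets EW at M = (3/4, -1/2)
H = N + t·(M−N) with t = 2/3, so NH:HM = 2/3:1/3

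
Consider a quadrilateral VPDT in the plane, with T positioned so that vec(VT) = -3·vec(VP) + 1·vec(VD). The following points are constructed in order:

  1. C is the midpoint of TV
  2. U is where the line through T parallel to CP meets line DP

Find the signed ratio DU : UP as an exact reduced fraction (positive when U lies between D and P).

Choose coordinates V = (0, 0), P = (1, 0), D = (0, 1), T = (-3, 1).
1. C is the midpoint of TV ⇒ C = (-3/2, 1/2)
2. U is where the line through T parallel to CP meets line DP ⇒ U = (3/4, 1/4)
U = D + t·(P−D) with t = 3/4, so DU:UP = t:(1−t) = 3/4:1/4

DU:UP = 3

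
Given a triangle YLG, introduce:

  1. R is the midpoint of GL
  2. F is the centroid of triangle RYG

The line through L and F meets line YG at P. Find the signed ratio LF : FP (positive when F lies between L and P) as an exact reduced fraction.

Assign Y = (0, 0), L = (1, 0), G = (0, 1) — the answer is frame-independent, so this choice is without loss of generality.
1. R is the midpoint of GL ⇒ R = (1/2, 1/2)
2. F is the centroid of triangle RYG ⇒ F = (1/6, 1/2)
line LF meets YG at P = (0, 3/5)
F = L + t·(P−L) with t = 5/6, so LF:FP = 5/6:1/6

LF:FP = 5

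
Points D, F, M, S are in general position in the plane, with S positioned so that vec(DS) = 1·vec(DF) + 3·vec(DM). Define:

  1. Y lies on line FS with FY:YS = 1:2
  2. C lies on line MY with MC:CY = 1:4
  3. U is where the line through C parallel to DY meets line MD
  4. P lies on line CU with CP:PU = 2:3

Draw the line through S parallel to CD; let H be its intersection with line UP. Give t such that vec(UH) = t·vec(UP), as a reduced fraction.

Assign D = (0, 0), F = (1, 0), M = (0, 1), S = (1, 3) — the answer is frame-independent, so this choice is without loss of generality.
1. Y lies on line FS with FY:YS = 1:2 ⇒ Y = (1, 1)
2. C lies on line MY with MC:CY = 1:4 ⇒ C = (1/5, 1)
3. U is where the line through C parallel to DY meets line MD ⇒ U = (0, 4/5)
4. P lies on line CU with CP:PU = 2:3 ⇒ P = (3/25, 23/25)
through S parallel to CD: direction (-1/5, -1); meets UP at H = (7/10, 3/2)
H = U + t·(P−U) with t = 35/6

t = 35/6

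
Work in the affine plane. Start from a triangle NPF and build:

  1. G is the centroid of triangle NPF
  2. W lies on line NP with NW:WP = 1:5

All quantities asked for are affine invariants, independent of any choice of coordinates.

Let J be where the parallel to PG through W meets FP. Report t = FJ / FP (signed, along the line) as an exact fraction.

t = 11/6

Choose coordinates N = (0, 0), P = (1, 0), F = (0, 1).
1. G is the centroid of triangle NPF ⇒ G = (1/3, 1/3)
2. W lies on line NP with NW:WP = 1:5 ⇒ W = (1/6, 0)
through W parallel to PG: direction (-2/3, 1/3); meets FP at J = (11/6, -5/6)
J = F + t·(P−F) with t = 11/6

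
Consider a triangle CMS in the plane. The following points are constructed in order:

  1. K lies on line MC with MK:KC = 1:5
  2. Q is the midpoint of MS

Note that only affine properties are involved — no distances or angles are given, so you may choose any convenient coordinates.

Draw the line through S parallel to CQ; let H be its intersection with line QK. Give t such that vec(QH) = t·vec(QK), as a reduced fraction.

Choose coordinates C = (0, 0), M = (1, 0), S = (0, 1).
1. K lies on line MC with MK:KC = 1:5 ⇒ K = (5/6, 0)
2. Q is the midpoint of MS ⇒ Q = (1/2, 1/2)
through S parallel to CQ: direction (1/2, 1/2); meets QK at H = (1/10, 11/10)
H = Q + t·(K−Q) with t = -6/5

t = -6/5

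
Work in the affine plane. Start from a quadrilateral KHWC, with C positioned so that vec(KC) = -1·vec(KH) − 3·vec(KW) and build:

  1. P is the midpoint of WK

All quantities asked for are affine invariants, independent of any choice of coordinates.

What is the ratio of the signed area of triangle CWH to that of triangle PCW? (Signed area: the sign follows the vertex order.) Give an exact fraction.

Assign K = (0, 0), H = (1, 0), W = (0, 1), C = (-1, -3) — the answer is frame-independent, so this choice is without loss of generality.
1. P is the midpoint of WK ⇒ P = (0, 1/2)
2·[CWH] = -5, 2·[PCW] = -1/2
[CWH]:[PCW] = -5:-1/2 = 10

[CWH]:[PCW] = 10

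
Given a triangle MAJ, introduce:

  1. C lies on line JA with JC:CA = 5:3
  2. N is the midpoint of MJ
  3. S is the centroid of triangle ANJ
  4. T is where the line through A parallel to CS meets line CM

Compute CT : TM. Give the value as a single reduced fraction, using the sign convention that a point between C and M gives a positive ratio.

CT:TM = 1/2

Assign M = (0, 0), A = (1, 0), J = (0, 1) — the answer is frame-independent, so this choice is without loss of generality.
1. C lies on line JA with JC:CA = 5:3 ⇒ C = (5/8, 3/8)
2. N is the midpoint of MJ ⇒ N = (0, 1/2)
3. S is the centroid of triangle ANJ ⇒ S = (1/3, 1/2)
4. T is where the line through A parallel to CS meets line CM ⇒ T = (5/12, 1/4)
T = C + t·(M−C) with t = 1/3, so CT:TM = t:(1−t) = 1/3:2/3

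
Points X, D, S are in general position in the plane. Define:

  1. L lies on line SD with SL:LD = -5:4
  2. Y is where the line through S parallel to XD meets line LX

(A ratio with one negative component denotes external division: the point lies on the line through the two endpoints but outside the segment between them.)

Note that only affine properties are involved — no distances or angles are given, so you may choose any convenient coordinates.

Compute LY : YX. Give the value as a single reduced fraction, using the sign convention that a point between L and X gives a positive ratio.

LY:YX = -5

Choose coordinates X = (0, 0), D = (1, 0), S = (0, 1).
1. L lies on line SD with SL:LD = -5:4 ⇒ L = (5, -4)
2. Y is where the line through S parallel to XD meets line LX ⇒ Y = (-5/4, 1)
Y = L + t·(X−L) with t = 5/4, so LY:YX = t:(1−t) = 5/4:-1/4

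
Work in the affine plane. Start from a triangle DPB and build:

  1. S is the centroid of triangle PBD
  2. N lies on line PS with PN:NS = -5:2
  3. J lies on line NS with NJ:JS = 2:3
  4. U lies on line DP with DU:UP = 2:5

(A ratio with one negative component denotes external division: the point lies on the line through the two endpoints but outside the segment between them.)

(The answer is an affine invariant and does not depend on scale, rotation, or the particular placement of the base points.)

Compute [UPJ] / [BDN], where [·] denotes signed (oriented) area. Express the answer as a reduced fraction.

[UPJ]:[BDN] = -3

Assign D = (0, 0), P = (1, 0), B = (0, 1) — the answer is frame-independent, so this choice is without loss of generality.
1. S is the centroid of triangle PBD ⇒ S = (1/3, 1/3)
2. N lies on line PS with PN:NS = -5:2 ⇒ N = (-1/9, 5/9)
3. J lies on line NS with NJ:JS = 2:3 ⇒ J = (1/15, 7/15)
4. U lies on line DP with DU:UP = 2:5 ⇒ U = (2/7, 0)
2·[UPJ] = 1/3, 2·[BDN] = -1/9
[UPJ]:[BDN] = 1/3:-1/9 = -3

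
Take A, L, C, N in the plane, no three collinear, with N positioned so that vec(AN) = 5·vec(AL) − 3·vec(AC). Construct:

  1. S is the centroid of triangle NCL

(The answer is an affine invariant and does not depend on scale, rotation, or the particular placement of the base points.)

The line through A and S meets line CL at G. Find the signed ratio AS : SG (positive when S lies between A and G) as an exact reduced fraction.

Assign A = (0, 0), L = (1, 0), C = (0, 1), N = (5, -3) — the answer is frame-independent, so this choice is without loss of generality.
1. S is the centroid of triangle NCL ⇒ S = (2, -2/3)
line AS meets CL at G = (3/2, -1/2)
S = A + t·(G−A) with t = 4/3, so AS:SG = 4/3:-1/3

AS:SG = -4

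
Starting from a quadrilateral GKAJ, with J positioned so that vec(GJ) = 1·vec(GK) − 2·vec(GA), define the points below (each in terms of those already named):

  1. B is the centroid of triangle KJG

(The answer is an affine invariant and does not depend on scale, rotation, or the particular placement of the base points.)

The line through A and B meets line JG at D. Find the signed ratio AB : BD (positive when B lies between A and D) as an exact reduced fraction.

Assign G = (0, 0), K = (1, 0), A = (0, 1), J = (1, -2) — the answer is frame-independent, so this choice is without loss of generality.
1. B is the centroid of triangle KJG ⇒ B = (2/3, -2/3)
line AB meets JG at D = (2, -4)
B = A + t·(D−A) with t = 1/3, so AB:BD = 1/3:2/3

AB:BD = 1/2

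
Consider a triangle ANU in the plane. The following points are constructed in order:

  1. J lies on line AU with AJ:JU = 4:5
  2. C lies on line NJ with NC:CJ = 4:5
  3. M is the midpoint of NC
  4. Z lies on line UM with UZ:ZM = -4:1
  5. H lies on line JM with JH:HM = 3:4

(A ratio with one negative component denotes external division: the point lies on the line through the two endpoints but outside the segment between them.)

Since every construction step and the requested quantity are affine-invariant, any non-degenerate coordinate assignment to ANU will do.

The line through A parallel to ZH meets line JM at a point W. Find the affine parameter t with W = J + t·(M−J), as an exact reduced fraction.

t = -76/35

Work in coordinates with A = (0, 0), N = (1, 0), U = (0, 1).
1. J lies on line AU with AJ:JU = 4:5 ⇒ J = (0, 4/9)
2. C lies on line NJ with NC:CJ = 4:5 ⇒ C = (5/9, 16/81)
3. M is the midpoint of NC ⇒ M = (7/9, 8/81)
4. Z lies on line UM with UZ:ZM = -4:1 ⇒ Z = (28/27, -49/243)
5. H lies on line JM with JH:HM = 3:4 ⇒ H = (1/3, 8/27)
through A parallel to ZH: direction (-19/27, 121/243); meets JM at W = (-76/45, 484/405)
W = J + t·(M−J) with t = -76/35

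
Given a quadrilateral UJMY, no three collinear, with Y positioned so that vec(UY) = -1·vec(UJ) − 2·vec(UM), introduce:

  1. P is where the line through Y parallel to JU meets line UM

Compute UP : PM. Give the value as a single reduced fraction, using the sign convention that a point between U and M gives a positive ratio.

Assign U = (0, 0), J = (1, 0), M = (0, 1), Y = (-1, -2) — the answer is frame-independent, so this choice is without loss of generality.
1. P is where the line through Y parallel to JU meets line UM ⇒ P = (0, -2)
P = U + t·(M−U) with t = -2, so UP:PM = t:(1−t) = -2:3

UP:PM = -2/3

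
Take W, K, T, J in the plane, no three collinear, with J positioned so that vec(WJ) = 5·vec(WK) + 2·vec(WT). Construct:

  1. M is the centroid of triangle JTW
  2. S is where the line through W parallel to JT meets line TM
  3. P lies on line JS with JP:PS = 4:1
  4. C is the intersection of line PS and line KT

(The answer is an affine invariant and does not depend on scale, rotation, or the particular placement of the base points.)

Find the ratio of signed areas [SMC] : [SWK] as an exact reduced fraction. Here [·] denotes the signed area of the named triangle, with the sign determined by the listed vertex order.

[SMC]:[SWK] = 50/3

Choose coordinates W = (0, 0), K = (1, 0), T = (0, 1), J = (5, 2).
1. M is the centroid of triangle JTW ⇒ M = (5/3, 1)
2. S is where the line through W parallel to JT meets line TM ⇒ S = (5, 1)
3. P lies on line JS with JP:PS = 4:1 ⇒ P = (5, 6/5)
4. C is the intersection of line PS and line KT ⇒ C = (5, -4)
2·[SMC] = 50/3, 2·[SWK] = 1
[SMC]:[SWK] = 50/3:1 = 50/3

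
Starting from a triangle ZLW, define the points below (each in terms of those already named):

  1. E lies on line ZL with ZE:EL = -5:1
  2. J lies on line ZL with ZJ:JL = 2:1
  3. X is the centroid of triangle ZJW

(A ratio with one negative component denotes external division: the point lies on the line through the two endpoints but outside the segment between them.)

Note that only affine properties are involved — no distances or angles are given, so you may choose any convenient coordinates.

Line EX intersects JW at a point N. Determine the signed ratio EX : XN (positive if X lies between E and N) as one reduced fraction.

Set Z = (0, 0), L = (1, 0), W = (0, 1); any affine frame gives the same invariant.
1. E lies on line ZL with ZE:EL = -5:1 ⇒ E = (5/4, 0)
2. J lies on line ZL with ZJ:JL = 2:1 ⇒ J = (2/3, 0)
3. X is the centroid of triangle ZJW ⇒ X = (2/9, 1/3)
line EX meets JW at N = (44/87, 7/29)
X = E + t·(N−E) with t = 29/21, so EX:XN = 29/21:-8/21

EX:XN = -29/8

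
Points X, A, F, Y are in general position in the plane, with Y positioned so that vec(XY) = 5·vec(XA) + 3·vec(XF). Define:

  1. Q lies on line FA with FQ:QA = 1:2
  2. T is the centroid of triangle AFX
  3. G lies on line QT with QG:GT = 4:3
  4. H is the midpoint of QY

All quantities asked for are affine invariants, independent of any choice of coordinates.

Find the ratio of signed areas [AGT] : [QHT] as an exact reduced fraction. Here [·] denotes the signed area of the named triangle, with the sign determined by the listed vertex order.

[AGT]:[QHT] = -6/49

Work in coordinates with X = (0, 0), A = (1, 0), F = (0, 1), Y = (5, 3).
1. Q lies on line FA with FQ:QA = 1:2 ⇒ Q = (1/3, 2/3)
2. T is the centroid of triangle AFX ⇒ T = (1/3, 1/3)
3. G lies on line QT with QG:GT = 4:3 ⇒ G = (1/3, 10/21)
4. H is the midpoint of QY ⇒ H = (8/3, 11/6)
2·[AGT] = 2/21, 2·[QHT] = -7/9
[AGT]:[QHT] = 2/21:-7/9 = -6/49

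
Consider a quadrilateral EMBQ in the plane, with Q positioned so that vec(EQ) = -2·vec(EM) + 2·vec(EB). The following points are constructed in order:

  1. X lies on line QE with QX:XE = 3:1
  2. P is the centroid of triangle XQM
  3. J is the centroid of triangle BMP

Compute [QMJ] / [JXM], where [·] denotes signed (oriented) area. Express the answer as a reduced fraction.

Assign E = (0, 0), M = (1, 0), B = (0, 1), Q = (-2, 2) — the answer is frame-independent, so this choice is without loss of generality.
1. X lies on line QE with QX:XE = 3:1 ⇒ X = (-1/2, 1/2)
2. P is the centroid of triangle XQM ⇒ P = (-1/2, 5/6)
3. J is the centroid of triangle BMP ⇒ J = (1/6, 11/18)
2·[QMJ] = 1/6, 2·[JXM] = 1/2
[QMJ]:[JXM] = 1/6:1/2 = 1/3

[QMJ]:[JXM] = 1/3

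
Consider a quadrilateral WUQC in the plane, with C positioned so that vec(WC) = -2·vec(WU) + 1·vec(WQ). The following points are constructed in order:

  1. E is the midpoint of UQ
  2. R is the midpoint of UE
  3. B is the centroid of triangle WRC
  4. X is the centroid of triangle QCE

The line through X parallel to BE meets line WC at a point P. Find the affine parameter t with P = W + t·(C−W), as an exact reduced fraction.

t = 29/39

Set W = (0, 0), U = (1, 0), Q = (0, 1), C = (-2, 1); any affine frame gives the same invariant.
1. E is the midpoint of UQ ⇒ E = (1/2, 1/2)
2. R is the midpoint of UE ⇒ R = (3/4, 1/4)
3. B is the centroid of triangle WRC ⇒ B = (-5/12, 5/12)
4. X is the centroid of triangle QCE ⇒ X = (-1/2, 5/6)
through X parallel to BE: direction (11/12, 1/12); meets WC at P = (-58/39, 29/39)
P = W + t·(C−W) with t = 29/39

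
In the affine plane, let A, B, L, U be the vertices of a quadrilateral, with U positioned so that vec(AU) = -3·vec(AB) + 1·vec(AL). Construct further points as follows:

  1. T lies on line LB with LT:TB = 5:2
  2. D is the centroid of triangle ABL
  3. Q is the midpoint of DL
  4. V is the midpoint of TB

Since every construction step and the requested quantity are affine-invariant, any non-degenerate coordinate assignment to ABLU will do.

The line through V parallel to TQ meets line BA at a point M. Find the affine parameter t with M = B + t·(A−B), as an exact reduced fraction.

Assign A = (0, 0), B = (1, 0), L = (0, 1), U = (-3, 1) — the answer is frame-independent, so this choice is without loss of generality.
1. T lies on line LB with LT:TB = 5:2 ⇒ T = (5/7, 2/7)
2. D is the centroid of triangle ABL ⇒ D = (1/3, 1/3)
3. Q is the midpoint of DL ⇒ Q = (1/6, 2/3)
4. V is the midpoint of TB ⇒ V = (6/7, 1/7)
through V parallel to TQ: direction (-23/42, 8/21); meets BA at M = (17/16, 0)
M = B + t·(A−B) with t = -1/16

t = -1/16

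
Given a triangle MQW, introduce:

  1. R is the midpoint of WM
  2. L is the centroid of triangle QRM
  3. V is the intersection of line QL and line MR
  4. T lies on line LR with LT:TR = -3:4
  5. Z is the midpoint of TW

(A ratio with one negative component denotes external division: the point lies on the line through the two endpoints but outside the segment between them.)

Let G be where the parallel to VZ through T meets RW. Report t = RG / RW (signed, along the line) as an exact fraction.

t = -2

Assign M = (0, 0), Q = (1, 0), W = (0, 1) — the answer is frame-independent, so this choice is without loss of generality.
1. R is the midpoint of WM ⇒ R = (0, 1/2)
2. L is the centroid of triangle QRM ⇒ L = (1/3, 1/6)
3. V is the intersection of line QL and line MR ⇒ V = (0, 1/4)
4. T lies on line LR with LT:TR = -3:4 ⇒ T = (4/3, -5/6)
5. Z is the midpoint of TW ⇒ Z = (2/3, 1/12)
through T parallel to VZ: direction (2/3, -1/6); meets RW at G = (0, -1/2)
G = R + t·(W−R) with t = -2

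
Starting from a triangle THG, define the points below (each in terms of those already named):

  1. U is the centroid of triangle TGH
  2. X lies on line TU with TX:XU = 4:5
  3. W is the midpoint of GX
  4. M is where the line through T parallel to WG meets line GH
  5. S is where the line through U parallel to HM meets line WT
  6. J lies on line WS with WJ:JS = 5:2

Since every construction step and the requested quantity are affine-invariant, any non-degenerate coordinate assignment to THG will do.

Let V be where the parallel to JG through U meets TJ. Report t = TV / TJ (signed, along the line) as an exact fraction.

t = 54/25

Choose coordinates T = (0, 0), H = (1, 0), G = (0, 1).
1. U is the centroid of triangle TGH ⇒ U = (1/3, 1/3)
2. X lies on line TU with TX:XU = 4:5 ⇒ X = (4/27, 4/27)
3. W is the midpoint of GX ⇒ W = (2/27, 31/54)
4. M is where the line through T parallel to WG meets line GH ⇒ M = (-4/19, 23/19)
5. S is where the line through U parallel to HM meets line WT ⇒ S = (8/105, 62/105)
6. J lies on line WS with WJ:JS = 5:2 ⇒ J = (100/1323, 775/1323)
through U parallel to JG: direction (-100/1323, 548/1323); meets TJ at V = (8/49, 62/49)
V = T + t·(J−T) with t = 54/25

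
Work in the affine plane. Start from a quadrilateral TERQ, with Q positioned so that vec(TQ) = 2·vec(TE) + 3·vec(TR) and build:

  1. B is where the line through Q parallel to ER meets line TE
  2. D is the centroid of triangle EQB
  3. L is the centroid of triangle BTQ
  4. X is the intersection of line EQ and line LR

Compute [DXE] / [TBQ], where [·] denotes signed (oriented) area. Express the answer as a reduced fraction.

[DXE]:[TBQ] = 4/45

Choose coordinates T = (0, 0), E = (1, 0), R = (0, 1), Q = (2, 3).
1. B is where the line through Q parallel to ER meets line TE ⇒ B = (5, 0)
2. D is the centroid of triangle EQB ⇒ D = (8/3, 1)
3. L is the centroid of triangle BTQ ⇒ L = (7/3, 1)
4. X is the intersection of line EQ and line LR ⇒ X = (4/3, 1)
2·[DXE] = 4/3, 2·[TBQ] = 15
[DXE]:[TBQ] = 4/3:15 = 4/45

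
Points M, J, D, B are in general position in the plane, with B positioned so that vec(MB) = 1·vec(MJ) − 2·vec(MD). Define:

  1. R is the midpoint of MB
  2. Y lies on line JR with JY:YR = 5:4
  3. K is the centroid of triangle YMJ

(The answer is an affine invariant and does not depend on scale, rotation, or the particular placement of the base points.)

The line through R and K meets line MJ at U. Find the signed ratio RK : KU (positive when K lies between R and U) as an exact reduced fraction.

RK:KU = 22/5

Set M = (0, 0), J = (1, 0), D = (0, 1), B = (1, -2); any affine frame gives the same invariant.
1. R is the midpoint of MB ⇒ R = (1/2, -1)
2. Y lies on line JR with JY:YR = 5:4 ⇒ Y = (13/18, -5/9)
3. K is the centroid of triangle YMJ ⇒ K = (31/54, -5/27)
line RK meets MJ at U = (13/22, 0)
K = R + t·(U−R) with t = 22/27, so RK:KU = 22/27:5/27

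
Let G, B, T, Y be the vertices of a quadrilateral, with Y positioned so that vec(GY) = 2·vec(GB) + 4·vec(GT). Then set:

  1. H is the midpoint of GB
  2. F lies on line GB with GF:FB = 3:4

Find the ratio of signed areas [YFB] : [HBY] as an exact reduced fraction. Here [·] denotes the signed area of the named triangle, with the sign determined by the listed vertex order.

Choose coordinates G = (0, 0), B = (1, 0), T = (0, 1), Y = (2, 4).
1. H is the midpoint of GB ⇒ H = (1/2, 0)
2. F lies on line GB with GF:FB = 3:4 ⇒ F = (3/7, 0)
2·[YFB] = 16/7, 2·[HBY] = 2
[YFB]:[HBY] = 16/7:2 = 8/7

[YFB]:[HBY] = 8/7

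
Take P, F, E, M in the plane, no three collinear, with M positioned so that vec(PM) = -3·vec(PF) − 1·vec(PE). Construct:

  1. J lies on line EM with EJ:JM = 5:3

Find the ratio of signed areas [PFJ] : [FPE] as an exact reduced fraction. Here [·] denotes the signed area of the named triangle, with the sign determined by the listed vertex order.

Set P = (0, 0), F = (1, 0), E = (0, 1), M = (-3, -1); any affine frame gives the same invariant.
1. J lies on line EM with EJ:JM = 5:3 ⇒ J = (-15/8, -1/4)
2·[PFJ] = -1/4, 2·[FPE] = -1
[PFJ]:[FPE] = -1/4:-1 = 1/4

[PFJ]:[FPE] = 1/4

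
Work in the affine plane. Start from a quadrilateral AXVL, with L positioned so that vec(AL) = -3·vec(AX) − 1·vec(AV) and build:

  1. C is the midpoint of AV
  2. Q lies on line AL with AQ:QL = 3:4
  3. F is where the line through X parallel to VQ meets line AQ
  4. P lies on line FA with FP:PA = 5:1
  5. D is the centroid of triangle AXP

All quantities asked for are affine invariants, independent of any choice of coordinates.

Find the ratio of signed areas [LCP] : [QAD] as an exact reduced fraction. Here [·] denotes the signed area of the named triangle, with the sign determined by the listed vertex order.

Choose coordinates A = (0, 0), X = (1, 0), V = (0, 1), L = (-3, -1).
1. C is the midpoint of AV ⇒ C = (0, 1/2)
2. Q lies on line AL with AQ:QL = 3:4 ⇒ Q = (-9/7, -3/7)
3. F is where the line through X parallel to VQ meets line AQ ⇒ F = (10/7, 10/21)
4. P lies on line FA with FP:PA = 5:1 ⇒ P = (5/21, 5/63)
5. D is the centroid of triangle AXP ⇒ D = (26/63, 5/189)
2·[LCP] = -34/21, 2·[QAD] = -1/7
[LCP]:[QAD] = -34/21:-1/7 = 34/3

[LCP]:[QAD] = 34/3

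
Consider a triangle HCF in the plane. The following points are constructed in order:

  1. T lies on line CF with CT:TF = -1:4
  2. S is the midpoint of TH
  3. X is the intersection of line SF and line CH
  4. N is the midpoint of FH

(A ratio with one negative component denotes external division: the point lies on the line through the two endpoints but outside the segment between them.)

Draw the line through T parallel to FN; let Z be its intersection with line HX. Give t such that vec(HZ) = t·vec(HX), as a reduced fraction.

t = 7/3

Assign H = (0, 0), C = (1, 0), F = (0, 1) — the answer is frame-independent, so this choice is without loss of generality.
1. T lies on line CF with CT:TF = -1:4 ⇒ T = (4/3, -1/3)
2. S is the midpoint of TH ⇒ S = (2/3, -1/6)
3. X is the intersection of line SF and line CH ⇒ X = (4/7, 0)
4. N is the midpoint of FH ⇒ N = (0, 1/2)
through T parallel to FN: direction (0, -1/2); meets HX at Z = (4/3, 0)
Z = H + t·(X−H) with t = 7/3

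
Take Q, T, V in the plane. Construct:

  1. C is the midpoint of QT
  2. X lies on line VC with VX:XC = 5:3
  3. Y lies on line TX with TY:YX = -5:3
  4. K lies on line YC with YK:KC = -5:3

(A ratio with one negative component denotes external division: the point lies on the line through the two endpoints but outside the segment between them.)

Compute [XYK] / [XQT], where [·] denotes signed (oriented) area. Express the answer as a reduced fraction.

Work in coordinates with Q = (0, 0), T = (1, 0), V = (0, 1).
1. C is the midpoint of QT ⇒ C = (1/2, 0)
2. X lies on line VC with VX:XC = 5:3 ⇒ X = (5/16, 3/8)
3. Y lies on line TX with TY:YX = -5:3 ⇒ Y = (-23/32, 15/16)
4. K lies on line YC with YK:KC = -5:3 ⇒ K = (149/64, -45/32)
2·[XYK] = 45/64, 2·[XQT] = 3/8
[XYK]:[XQT] = 45/64:3/8 = 15/8

[XYK]:[XQT] = 15/8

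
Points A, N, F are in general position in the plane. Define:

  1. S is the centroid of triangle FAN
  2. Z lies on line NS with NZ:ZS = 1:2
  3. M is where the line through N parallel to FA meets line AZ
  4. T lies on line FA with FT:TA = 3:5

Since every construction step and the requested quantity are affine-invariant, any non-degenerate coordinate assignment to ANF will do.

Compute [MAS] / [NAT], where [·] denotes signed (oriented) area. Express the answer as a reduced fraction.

[MAS]:[NAT] = 16/35

Choose coordinates A = (0, 0), N = (1, 0), F = (0, 1).
1. S is the centroid of triangle FAN ⇒ S = (1/3, 1/3)
2. Z lies on line NS with NZ:ZS = 1:2 ⇒ Z = (7/9, 1/9)
3. M is where the line through N parallel to FA meets line AZ ⇒ M = (1, 1/7)
4. T lies on line FA with FT:TA = 3:5 ⇒ T = (0, 5/8)
2·[MAS] = -2/7, 2·[NAT] = -5/8
[MAS]:[NAT] = -2/7:-5/8 = 16/35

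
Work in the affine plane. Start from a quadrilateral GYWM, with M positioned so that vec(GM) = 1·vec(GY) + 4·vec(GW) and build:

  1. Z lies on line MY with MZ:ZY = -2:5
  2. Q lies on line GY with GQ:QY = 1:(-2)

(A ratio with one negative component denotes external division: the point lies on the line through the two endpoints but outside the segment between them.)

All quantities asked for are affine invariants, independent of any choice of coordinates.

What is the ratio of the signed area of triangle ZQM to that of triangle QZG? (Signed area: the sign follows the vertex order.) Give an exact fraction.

Set G = (0, 0), Y = (1, 0), W = (0, 1), M = (1, 4); any affine frame gives the same invariant.
1. Z lies on line MY with MZ:ZY = -2:5 ⇒ Z = (1, 20/3)
2. Q lies on line GY with GQ:QY = 1:(-2) ⇒ Q = (-1, 0)
2·[ZQM] = 16/3, 2·[QZG] = -20/3
[ZQM]:[QZG] = 16/3:-20/3 = -4/5

[ZQM]:[QZG] = -4/5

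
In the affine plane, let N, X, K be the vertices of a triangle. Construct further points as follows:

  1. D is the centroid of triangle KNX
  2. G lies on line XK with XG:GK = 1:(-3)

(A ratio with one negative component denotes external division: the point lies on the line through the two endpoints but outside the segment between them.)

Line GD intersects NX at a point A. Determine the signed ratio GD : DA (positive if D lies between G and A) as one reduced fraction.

GD:DA = -5/2

Work in coordinates with N = (0, 0), X = (1, 0), K = (0, 1).
1. D is the centroid of triangle KNX ⇒ D = (1/3, 1/3)
2. G lies on line XK with XG:GK = 1:(-3) ⇒ G = (3/2, -1/2)
line GD meets NX at A = (4/5, 0)
D = G + t·(A−G) with t = 5/3, so GD:DA = 5/3:-2/3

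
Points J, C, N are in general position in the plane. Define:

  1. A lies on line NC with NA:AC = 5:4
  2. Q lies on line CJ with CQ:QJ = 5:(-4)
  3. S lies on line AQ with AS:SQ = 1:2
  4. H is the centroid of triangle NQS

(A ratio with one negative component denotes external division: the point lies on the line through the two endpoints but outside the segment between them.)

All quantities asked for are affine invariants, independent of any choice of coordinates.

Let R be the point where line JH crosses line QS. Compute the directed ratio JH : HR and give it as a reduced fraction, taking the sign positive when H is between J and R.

Choose coordinates J = (0, 0), C = (1, 0), N = (0, 1).
1. A lies on line NC with NA:AC = 5:4 ⇒ A = (5/9, 4/9)
2. Q lies on line CJ with CQ:QJ = 5:(-4) ⇒ Q = (-4, 0)
3. S lies on line AQ with AS:SQ = 1:2 ⇒ S = (-26/27, 8/27)
4. H is the centroid of triangle NQS ⇒ H = (-134/81, 35/81)
line JH meets QS at R = (-2144/1971, 560/1971)
H = J + t·(R−J) with t = 73/48, so JH:HR = 73/48:-25/48

JH:HR = -73/25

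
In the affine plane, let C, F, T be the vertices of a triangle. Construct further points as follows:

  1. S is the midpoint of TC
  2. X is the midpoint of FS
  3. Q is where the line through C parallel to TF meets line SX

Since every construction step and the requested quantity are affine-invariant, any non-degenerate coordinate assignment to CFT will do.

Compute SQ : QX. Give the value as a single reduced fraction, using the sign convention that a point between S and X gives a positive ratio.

Choose coordinates C = (0, 0), F = (1, 0), T = (0, 1).
1. S is the midpoint of TC ⇒ S = (0, 1/2)
2. X is the midpoint of FS ⇒ X = (1/2, 1/4)
3. Q is where the line through C parallel to TF meets line SX ⇒ Q = (-1, 1)
Q = S + t·(X−S) with t = -2, so SQ:QX = t:(1−t) = -2:3

SQ:QX = -2/3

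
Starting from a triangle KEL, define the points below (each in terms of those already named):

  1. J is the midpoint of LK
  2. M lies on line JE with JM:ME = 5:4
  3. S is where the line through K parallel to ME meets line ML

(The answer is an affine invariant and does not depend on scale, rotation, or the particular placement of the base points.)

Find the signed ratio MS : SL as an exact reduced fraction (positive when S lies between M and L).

MS:SL = -1/2

Work in coordinates with K = (0, 0), E = (1, 0), L = (0, 1).
1. J is the midpoint of LK ⇒ J = (0, 1/2)
2. M lies on line JE with JM:ME = 5:4 ⇒ M = (5/9, 2/9)
3. S is where the line through K parallel to ME meets line ML ⇒ S = (10/9, -5/9)
S = M + t·(L−M) with t = -1, so MS:SL = t:(1−t) = -1:2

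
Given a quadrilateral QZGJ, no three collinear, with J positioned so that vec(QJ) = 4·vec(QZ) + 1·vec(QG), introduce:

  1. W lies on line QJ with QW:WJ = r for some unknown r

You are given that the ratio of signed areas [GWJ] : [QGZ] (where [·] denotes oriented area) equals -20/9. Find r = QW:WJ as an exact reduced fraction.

r = 4/5

Choose coordinates Q = (0, 0), Z = (1, 0), G = (0, 1), J = (4, 1).
1. With QW:WJ = r, write λ = r/(r+1) so W = Q + λ·(J−Q); W is affine-linear in λ
Every point depending on W is an affine combination of W and λ-independent points, so each such coordinate is linear in λ; the λ² term in each signed area is a multiple of (J−Q)×(J−Q) = 0, so 2·[GWJ] and 2·[QGZ] are each linear in λ. Evaluating at λ=0 and λ=1:
  2·[GWJ] = -4·λ + 4,   2·[QGZ] = -1
So [GWJ]:[QGZ] = (-4·λ + 4) / (-1). Setting this equal to -20/9:
  -4·λ + 4 = -20/9·(-1)  ⇒  λ = 4/9
Then r = λ/(1−λ) = (4/9)/(5/9) = 4/5. Check: with r = 4/5, W = (16/9, 4/9) and [GWJ]:[QGZ] = -20/9 as required.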